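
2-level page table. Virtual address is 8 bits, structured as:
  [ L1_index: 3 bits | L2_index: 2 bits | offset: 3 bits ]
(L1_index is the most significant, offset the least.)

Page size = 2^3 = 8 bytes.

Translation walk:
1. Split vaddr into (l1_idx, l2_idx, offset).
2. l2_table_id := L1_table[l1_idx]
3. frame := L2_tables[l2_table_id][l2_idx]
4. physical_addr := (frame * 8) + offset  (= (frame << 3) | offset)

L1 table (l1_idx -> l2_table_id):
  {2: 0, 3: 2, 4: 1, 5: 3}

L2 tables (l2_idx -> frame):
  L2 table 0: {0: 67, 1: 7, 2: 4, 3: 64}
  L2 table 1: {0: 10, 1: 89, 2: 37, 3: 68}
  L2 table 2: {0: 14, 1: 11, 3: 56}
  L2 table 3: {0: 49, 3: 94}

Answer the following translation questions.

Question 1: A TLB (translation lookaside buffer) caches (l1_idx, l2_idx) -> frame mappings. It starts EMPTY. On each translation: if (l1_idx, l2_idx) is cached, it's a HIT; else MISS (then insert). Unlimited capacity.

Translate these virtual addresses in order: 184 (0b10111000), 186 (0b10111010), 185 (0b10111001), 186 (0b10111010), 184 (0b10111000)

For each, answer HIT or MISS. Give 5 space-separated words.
vaddr=184: (5,3) not in TLB -> MISS, insert
vaddr=186: (5,3) in TLB -> HIT
vaddr=185: (5,3) in TLB -> HIT
vaddr=186: (5,3) in TLB -> HIT
vaddr=184: (5,3) in TLB -> HIT

Answer: MISS HIT HIT HIT HIT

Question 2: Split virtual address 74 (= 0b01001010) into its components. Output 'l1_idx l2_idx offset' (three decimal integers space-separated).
vaddr = 74 = 0b01001010
  top 3 bits -> l1_idx = 2
  next 2 bits -> l2_idx = 1
  bottom 3 bits -> offset = 2

Answer: 2 1 2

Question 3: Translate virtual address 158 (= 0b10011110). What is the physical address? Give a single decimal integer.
Answer: 550

Derivation:
vaddr = 158 = 0b10011110
Split: l1_idx=4, l2_idx=3, offset=6
L1[4] = 1
L2[1][3] = 68
paddr = 68 * 8 + 6 = 550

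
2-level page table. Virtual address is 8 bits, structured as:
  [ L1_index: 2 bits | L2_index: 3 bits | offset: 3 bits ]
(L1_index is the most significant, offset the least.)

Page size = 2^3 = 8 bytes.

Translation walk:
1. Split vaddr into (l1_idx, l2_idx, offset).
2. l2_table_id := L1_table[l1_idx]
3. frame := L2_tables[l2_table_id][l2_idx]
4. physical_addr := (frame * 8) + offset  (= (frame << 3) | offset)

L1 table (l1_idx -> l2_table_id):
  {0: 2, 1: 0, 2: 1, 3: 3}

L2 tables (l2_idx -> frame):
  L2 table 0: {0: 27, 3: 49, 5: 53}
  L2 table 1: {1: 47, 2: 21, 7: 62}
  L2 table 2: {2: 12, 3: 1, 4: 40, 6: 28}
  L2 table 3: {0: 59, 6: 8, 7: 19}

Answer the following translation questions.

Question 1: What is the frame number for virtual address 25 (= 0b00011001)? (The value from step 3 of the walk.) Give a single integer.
Answer: 1

Derivation:
vaddr = 25: l1_idx=0, l2_idx=3
L1[0] = 2; L2[2][3] = 1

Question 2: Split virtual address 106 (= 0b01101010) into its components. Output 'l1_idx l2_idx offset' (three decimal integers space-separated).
Answer: 1 5 2

Derivation:
vaddr = 106 = 0b01101010
  top 2 bits -> l1_idx = 1
  next 3 bits -> l2_idx = 5
  bottom 3 bits -> offset = 2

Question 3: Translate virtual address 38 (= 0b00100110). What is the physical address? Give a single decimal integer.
Answer: 326

Derivation:
vaddr = 38 = 0b00100110
Split: l1_idx=0, l2_idx=4, offset=6
L1[0] = 2
L2[2][4] = 40
paddr = 40 * 8 + 6 = 326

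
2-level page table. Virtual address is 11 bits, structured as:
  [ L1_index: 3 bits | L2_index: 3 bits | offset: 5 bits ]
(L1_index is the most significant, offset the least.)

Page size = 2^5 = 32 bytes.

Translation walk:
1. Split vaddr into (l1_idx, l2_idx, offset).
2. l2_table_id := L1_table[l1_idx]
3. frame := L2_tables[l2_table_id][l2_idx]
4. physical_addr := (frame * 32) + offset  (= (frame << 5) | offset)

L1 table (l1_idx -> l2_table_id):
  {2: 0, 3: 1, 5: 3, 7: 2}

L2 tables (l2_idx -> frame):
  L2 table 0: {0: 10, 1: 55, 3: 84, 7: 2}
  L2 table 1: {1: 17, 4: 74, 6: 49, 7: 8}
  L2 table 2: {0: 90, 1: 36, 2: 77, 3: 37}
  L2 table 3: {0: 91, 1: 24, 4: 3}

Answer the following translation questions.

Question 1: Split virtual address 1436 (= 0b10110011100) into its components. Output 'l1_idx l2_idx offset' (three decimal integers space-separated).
Answer: 5 4 28

Derivation:
vaddr = 1436 = 0b10110011100
  top 3 bits -> l1_idx = 5
  next 3 bits -> l2_idx = 4
  bottom 5 bits -> offset = 28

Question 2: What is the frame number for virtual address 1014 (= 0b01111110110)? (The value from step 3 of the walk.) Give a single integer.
vaddr = 1014: l1_idx=3, l2_idx=7
L1[3] = 1; L2[1][7] = 8

Answer: 8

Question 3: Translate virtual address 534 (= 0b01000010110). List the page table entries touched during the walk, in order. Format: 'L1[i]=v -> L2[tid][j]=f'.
vaddr = 534 = 0b01000010110
Split: l1_idx=2, l2_idx=0, offset=22

Answer: L1[2]=0 -> L2[0][0]=10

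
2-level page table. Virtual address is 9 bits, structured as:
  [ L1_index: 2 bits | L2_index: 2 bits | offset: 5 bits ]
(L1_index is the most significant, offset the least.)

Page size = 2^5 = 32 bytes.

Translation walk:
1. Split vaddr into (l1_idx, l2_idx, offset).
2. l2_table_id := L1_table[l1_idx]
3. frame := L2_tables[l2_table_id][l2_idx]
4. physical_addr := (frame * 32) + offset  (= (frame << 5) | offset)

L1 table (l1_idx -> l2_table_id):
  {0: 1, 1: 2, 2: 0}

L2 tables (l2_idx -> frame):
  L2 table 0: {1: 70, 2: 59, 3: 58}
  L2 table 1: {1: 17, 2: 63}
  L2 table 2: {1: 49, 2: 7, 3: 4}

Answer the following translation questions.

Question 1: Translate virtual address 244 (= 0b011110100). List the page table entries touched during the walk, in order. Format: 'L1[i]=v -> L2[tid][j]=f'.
Answer: L1[1]=2 -> L2[2][3]=4

Derivation:
vaddr = 244 = 0b011110100
Split: l1_idx=1, l2_idx=3, offset=20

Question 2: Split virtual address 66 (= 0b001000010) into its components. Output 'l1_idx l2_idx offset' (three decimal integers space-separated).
Answer: 0 2 2

Derivation:
vaddr = 66 = 0b001000010
  top 2 bits -> l1_idx = 0
  next 2 bits -> l2_idx = 2
  bottom 5 bits -> offset = 2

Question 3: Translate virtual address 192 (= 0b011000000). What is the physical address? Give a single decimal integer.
Answer: 224

Derivation:
vaddr = 192 = 0b011000000
Split: l1_idx=1, l2_idx=2, offset=0
L1[1] = 2
L2[2][2] = 7
paddr = 7 * 32 + 0 = 224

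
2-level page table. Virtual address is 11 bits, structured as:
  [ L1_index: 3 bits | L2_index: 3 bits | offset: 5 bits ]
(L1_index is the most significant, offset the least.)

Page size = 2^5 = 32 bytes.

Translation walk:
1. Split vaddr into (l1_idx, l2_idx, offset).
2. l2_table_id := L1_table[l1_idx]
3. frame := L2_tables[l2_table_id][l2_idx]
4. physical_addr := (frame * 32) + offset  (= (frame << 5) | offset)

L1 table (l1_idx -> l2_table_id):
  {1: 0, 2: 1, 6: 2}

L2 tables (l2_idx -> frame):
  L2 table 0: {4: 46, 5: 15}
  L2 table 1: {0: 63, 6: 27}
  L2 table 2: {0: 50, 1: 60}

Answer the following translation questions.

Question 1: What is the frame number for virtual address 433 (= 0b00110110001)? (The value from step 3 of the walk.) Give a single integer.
Answer: 15

Derivation:
vaddr = 433: l1_idx=1, l2_idx=5
L1[1] = 0; L2[0][5] = 15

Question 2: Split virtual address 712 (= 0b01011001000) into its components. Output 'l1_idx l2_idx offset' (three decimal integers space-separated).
vaddr = 712 = 0b01011001000
  top 3 bits -> l1_idx = 2
  next 3 bits -> l2_idx = 6
  bottom 5 bits -> offset = 8

Answer: 2 6 8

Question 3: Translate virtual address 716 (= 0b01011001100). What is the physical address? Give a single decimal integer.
Answer: 876

Derivation:
vaddr = 716 = 0b01011001100
Split: l1_idx=2, l2_idx=6, offset=12
L1[2] = 1
L2[1][6] = 27
paddr = 27 * 32 + 12 = 876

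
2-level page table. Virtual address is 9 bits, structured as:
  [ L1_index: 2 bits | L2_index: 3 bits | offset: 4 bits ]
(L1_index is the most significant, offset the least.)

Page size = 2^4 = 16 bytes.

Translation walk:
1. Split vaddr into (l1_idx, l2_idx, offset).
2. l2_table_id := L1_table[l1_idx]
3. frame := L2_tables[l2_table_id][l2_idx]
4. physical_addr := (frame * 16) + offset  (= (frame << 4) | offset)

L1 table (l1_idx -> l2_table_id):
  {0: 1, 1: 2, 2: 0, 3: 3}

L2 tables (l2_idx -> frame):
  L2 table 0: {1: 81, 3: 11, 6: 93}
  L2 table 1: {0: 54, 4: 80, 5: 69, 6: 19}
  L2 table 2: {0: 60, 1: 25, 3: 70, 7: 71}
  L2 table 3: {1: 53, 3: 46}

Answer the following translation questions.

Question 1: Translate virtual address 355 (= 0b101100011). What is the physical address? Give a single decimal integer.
Answer: 1491

Derivation:
vaddr = 355 = 0b101100011
Split: l1_idx=2, l2_idx=6, offset=3
L1[2] = 0
L2[0][6] = 93
paddr = 93 * 16 + 3 = 1491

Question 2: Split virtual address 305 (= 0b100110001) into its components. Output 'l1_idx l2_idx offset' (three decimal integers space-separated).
vaddr = 305 = 0b100110001
  top 2 bits -> l1_idx = 2
  next 3 bits -> l2_idx = 3
  bottom 4 bits -> offset = 1

Answer: 2 3 1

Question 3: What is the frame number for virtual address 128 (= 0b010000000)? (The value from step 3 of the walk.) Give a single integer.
vaddr = 128: l1_idx=1, l2_idx=0
L1[1] = 2; L2[2][0] = 60

Answer: 60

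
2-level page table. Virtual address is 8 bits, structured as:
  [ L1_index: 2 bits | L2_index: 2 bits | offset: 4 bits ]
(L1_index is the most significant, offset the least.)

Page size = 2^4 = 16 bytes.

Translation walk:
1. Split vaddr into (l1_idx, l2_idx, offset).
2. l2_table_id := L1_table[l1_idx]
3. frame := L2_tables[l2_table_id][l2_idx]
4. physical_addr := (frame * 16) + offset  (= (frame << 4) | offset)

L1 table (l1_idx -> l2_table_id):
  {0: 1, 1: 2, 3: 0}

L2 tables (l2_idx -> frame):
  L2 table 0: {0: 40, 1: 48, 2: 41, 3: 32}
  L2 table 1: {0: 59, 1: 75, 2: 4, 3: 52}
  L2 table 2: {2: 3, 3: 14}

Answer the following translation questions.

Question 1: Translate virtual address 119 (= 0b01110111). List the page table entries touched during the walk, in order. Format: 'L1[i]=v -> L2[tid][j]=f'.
vaddr = 119 = 0b01110111
Split: l1_idx=1, l2_idx=3, offset=7

Answer: L1[1]=2 -> L2[2][3]=14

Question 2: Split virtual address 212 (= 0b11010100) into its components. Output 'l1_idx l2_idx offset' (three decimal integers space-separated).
Answer: 3 1 4

Derivation:
vaddr = 212 = 0b11010100
  top 2 bits -> l1_idx = 3
  next 2 bits -> l2_idx = 1
  bottom 4 bits -> offset = 4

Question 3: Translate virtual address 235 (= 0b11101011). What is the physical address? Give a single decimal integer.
vaddr = 235 = 0b11101011
Split: l1_idx=3, l2_idx=2, offset=11
L1[3] = 0
L2[0][2] = 41
paddr = 41 * 16 + 11 = 667

Answer: 667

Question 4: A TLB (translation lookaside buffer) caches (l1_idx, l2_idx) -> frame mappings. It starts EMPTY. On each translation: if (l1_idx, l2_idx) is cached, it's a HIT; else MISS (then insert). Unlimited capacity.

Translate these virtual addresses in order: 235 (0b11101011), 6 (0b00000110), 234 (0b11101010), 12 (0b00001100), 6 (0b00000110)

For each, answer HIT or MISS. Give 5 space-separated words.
Answer: MISS MISS HIT HIT HIT

Derivation:
vaddr=235: (3,2) not in TLB -> MISS, insert
vaddr=6: (0,0) not in TLB -> MISS, insert
vaddr=234: (3,2) in TLB -> HIT
vaddr=12: (0,0) in TLB -> HIT
vaddr=6: (0,0) in TLB -> HIT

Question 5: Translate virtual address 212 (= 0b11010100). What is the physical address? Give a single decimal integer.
Answer: 772

Derivation:
vaddr = 212 = 0b11010100
Split: l1_idx=3, l2_idx=1, offset=4
L1[3] = 0
L2[0][1] = 48
paddr = 48 * 16 + 4 = 772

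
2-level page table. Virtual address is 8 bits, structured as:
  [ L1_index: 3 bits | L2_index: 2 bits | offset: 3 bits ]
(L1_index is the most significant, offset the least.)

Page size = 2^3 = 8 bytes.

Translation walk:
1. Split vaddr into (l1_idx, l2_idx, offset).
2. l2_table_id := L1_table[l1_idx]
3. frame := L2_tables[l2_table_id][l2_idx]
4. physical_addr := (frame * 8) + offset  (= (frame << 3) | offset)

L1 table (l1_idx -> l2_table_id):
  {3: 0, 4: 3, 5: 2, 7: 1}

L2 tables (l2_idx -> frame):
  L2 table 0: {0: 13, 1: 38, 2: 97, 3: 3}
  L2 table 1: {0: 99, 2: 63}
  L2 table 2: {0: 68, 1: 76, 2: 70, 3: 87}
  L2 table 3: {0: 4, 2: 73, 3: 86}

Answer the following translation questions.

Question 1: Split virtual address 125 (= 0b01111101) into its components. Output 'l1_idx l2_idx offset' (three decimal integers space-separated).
vaddr = 125 = 0b01111101
  top 3 bits -> l1_idx = 3
  next 2 bits -> l2_idx = 3
  bottom 3 bits -> offset = 5

Answer: 3 3 5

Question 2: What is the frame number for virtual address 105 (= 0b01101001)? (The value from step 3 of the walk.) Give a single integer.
vaddr = 105: l1_idx=3, l2_idx=1
L1[3] = 0; L2[0][1] = 38

Answer: 38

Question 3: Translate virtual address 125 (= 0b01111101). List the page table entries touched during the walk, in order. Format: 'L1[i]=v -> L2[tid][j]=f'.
vaddr = 125 = 0b01111101
Split: l1_idx=3, l2_idx=3, offset=5

Answer: L1[3]=0 -> L2[0][3]=3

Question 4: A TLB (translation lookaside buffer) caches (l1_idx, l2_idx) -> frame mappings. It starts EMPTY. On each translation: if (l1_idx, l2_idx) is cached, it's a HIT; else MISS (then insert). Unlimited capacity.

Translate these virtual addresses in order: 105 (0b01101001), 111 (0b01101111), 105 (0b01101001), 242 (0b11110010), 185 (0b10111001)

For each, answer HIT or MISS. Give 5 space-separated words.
vaddr=105: (3,1) not in TLB -> MISS, insert
vaddr=111: (3,1) in TLB -> HIT
vaddr=105: (3,1) in TLB -> HIT
vaddr=242: (7,2) not in TLB -> MISS, insert
vaddr=185: (5,3) not in TLB -> MISS, insert

Answer: MISS HIT HIT MISS MISS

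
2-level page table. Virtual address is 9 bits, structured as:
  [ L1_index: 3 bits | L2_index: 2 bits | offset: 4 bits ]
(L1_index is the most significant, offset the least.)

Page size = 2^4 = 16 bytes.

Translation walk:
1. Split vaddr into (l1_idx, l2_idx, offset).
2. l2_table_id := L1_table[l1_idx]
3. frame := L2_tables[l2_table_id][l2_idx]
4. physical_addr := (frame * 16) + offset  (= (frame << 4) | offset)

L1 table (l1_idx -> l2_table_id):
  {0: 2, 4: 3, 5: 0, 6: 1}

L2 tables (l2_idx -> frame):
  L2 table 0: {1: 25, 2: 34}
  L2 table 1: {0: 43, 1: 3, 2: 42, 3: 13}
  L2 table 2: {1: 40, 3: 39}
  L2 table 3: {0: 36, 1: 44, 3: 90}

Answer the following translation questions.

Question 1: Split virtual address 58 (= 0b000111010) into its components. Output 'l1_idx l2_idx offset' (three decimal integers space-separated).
vaddr = 58 = 0b000111010
  top 3 bits -> l1_idx = 0
  next 2 bits -> l2_idx = 3
  bottom 4 bits -> offset = 10

Answer: 0 3 10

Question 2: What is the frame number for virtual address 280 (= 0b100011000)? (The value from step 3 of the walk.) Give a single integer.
Answer: 44

Derivation:
vaddr = 280: l1_idx=4, l2_idx=1
L1[4] = 3; L2[3][1] = 44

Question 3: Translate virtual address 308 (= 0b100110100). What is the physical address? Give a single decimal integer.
vaddr = 308 = 0b100110100
Split: l1_idx=4, l2_idx=3, offset=4
L1[4] = 3
L2[3][3] = 90
paddr = 90 * 16 + 4 = 1444

Answer: 1444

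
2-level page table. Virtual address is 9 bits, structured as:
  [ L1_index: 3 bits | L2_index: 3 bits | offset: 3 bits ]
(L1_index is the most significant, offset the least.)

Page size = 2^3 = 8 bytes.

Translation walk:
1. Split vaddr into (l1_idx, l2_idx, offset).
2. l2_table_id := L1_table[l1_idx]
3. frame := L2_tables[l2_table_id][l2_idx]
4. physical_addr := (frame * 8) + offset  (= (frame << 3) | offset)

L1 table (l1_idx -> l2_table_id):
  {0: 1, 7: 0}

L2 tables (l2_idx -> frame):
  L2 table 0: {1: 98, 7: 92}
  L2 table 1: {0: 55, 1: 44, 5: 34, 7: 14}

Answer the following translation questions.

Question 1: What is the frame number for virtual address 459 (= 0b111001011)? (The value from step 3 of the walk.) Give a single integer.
vaddr = 459: l1_idx=7, l2_idx=1
L1[7] = 0; L2[0][1] = 98

Answer: 98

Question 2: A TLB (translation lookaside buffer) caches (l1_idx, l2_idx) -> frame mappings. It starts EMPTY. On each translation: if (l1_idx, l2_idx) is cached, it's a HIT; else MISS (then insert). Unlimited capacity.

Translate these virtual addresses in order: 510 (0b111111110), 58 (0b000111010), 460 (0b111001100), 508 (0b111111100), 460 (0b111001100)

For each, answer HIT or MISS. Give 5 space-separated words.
vaddr=510: (7,7) not in TLB -> MISS, insert
vaddr=58: (0,7) not in TLB -> MISS, insert
vaddr=460: (7,1) not in TLB -> MISS, insert
vaddr=508: (7,7) in TLB -> HIT
vaddr=460: (7,1) in TLB -> HIT

Answer: MISS MISS MISS HIT HIT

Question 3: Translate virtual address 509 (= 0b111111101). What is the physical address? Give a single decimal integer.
Answer: 741

Derivation:
vaddr = 509 = 0b111111101
Split: l1_idx=7, l2_idx=7, offset=5
L1[7] = 0
L2[0][7] = 92
paddr = 92 * 8 + 5 = 741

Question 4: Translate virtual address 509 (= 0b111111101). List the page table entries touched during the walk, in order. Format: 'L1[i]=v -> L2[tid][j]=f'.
Answer: L1[7]=0 -> L2[0][7]=92

Derivation:
vaddr = 509 = 0b111111101
Split: l1_idx=7, l2_idx=7, offset=5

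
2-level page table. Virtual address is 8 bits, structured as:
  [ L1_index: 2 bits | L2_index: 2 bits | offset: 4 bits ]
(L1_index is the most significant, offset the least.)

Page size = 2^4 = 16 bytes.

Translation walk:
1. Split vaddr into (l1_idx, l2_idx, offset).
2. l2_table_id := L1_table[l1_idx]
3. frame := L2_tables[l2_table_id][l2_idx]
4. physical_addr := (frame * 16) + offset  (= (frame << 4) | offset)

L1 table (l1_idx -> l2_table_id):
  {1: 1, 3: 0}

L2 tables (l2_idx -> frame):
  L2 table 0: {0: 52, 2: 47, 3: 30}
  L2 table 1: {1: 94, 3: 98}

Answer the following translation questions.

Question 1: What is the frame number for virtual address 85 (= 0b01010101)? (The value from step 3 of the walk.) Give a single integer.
Answer: 94

Derivation:
vaddr = 85: l1_idx=1, l2_idx=1
L1[1] = 1; L2[1][1] = 94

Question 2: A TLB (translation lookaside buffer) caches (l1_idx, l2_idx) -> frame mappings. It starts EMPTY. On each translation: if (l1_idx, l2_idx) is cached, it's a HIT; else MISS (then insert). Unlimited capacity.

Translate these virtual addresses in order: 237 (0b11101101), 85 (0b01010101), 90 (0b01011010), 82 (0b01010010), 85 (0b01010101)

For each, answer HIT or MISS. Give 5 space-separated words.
vaddr=237: (3,2) not in TLB -> MISS, insert
vaddr=85: (1,1) not in TLB -> MISS, insert
vaddr=90: (1,1) in TLB -> HIT
vaddr=82: (1,1) in TLB -> HIT
vaddr=85: (1,1) in TLB -> HIT

Answer: MISS MISS HIT HIT HIT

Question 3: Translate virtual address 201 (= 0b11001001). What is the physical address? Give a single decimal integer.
vaddr = 201 = 0b11001001
Split: l1_idx=3, l2_idx=0, offset=9
L1[3] = 0
L2[0][0] = 52
paddr = 52 * 16 + 9 = 841

Answer: 841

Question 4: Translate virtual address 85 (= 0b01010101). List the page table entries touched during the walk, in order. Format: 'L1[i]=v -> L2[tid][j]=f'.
Answer: L1[1]=1 -> L2[1][1]=94

Derivation:
vaddr = 85 = 0b01010101
Split: l1_idx=1, l2_idx=1, offset=5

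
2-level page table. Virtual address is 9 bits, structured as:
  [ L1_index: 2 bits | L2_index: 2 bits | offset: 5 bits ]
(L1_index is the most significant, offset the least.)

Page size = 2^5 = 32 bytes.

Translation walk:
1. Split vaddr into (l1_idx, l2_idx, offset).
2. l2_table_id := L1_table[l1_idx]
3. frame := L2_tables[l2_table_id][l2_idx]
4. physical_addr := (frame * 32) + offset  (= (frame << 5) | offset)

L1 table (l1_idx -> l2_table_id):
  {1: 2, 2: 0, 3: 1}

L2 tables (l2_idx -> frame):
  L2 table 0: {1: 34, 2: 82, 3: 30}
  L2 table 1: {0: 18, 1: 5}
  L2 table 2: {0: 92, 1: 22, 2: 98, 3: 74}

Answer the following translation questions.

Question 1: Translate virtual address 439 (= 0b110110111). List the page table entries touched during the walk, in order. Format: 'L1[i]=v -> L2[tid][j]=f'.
vaddr = 439 = 0b110110111
Split: l1_idx=3, l2_idx=1, offset=23

Answer: L1[3]=1 -> L2[1][1]=5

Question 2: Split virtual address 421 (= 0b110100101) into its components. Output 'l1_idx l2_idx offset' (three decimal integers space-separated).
vaddr = 421 = 0b110100101
  top 2 bits -> l1_idx = 3
  next 2 bits -> l2_idx = 1
  bottom 5 bits -> offset = 5

Answer: 3 1 5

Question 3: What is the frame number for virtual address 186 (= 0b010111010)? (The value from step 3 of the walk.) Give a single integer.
vaddr = 186: l1_idx=1, l2_idx=1
L1[1] = 2; L2[2][1] = 22

Answer: 22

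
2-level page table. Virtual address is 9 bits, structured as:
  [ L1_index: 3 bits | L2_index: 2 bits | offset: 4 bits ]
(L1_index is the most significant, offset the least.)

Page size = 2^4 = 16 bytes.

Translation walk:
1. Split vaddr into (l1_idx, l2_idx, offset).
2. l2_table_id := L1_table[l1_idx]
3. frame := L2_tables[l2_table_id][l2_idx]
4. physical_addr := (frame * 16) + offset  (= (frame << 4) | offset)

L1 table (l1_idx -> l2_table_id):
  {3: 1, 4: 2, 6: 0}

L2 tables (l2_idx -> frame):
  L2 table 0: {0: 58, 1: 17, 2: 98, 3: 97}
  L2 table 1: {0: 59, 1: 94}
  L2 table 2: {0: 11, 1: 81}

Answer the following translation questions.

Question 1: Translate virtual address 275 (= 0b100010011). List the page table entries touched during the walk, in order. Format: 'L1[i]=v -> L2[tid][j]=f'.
vaddr = 275 = 0b100010011
Split: l1_idx=4, l2_idx=1, offset=3

Answer: L1[4]=2 -> L2[2][1]=81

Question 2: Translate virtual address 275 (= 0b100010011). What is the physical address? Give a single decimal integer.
vaddr = 275 = 0b100010011
Split: l1_idx=4, l2_idx=1, offset=3
L1[4] = 2
L2[2][1] = 81
paddr = 81 * 16 + 3 = 1299

Answer: 1299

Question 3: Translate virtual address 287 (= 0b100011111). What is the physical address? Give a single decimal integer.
vaddr = 287 = 0b100011111
Split: l1_idx=4, l2_idx=1, offset=15
L1[4] = 2
L2[2][1] = 81
paddr = 81 * 16 + 15 = 1311

Answer: 1311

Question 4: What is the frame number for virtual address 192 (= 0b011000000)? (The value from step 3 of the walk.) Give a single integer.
vaddr = 192: l1_idx=3, l2_idx=0
L1[3] = 1; L2[1][0] = 59

Answer: 59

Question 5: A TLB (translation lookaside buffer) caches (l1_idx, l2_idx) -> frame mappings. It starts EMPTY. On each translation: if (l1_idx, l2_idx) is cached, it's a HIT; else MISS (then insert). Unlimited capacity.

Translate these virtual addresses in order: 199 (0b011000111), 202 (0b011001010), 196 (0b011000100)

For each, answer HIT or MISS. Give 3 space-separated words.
Answer: MISS HIT HIT

Derivation:
vaddr=199: (3,0) not in TLB -> MISS, insert
vaddr=202: (3,0) in TLB -> HIT
vaddr=196: (3,0) in TLB -> HIT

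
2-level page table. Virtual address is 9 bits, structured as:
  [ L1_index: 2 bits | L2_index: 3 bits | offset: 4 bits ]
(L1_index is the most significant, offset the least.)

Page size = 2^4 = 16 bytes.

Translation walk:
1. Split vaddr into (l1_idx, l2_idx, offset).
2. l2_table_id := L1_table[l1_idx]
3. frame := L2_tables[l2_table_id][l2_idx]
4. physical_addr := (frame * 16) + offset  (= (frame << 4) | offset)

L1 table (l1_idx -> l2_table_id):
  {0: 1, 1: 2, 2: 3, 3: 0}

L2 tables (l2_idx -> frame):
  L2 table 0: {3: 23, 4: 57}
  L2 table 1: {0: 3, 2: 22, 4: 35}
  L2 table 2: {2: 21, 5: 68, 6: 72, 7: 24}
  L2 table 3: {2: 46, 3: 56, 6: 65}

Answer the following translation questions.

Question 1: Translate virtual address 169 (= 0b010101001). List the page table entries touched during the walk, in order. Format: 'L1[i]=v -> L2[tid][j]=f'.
vaddr = 169 = 0b010101001
Split: l1_idx=1, l2_idx=2, offset=9

Answer: L1[1]=2 -> L2[2][2]=21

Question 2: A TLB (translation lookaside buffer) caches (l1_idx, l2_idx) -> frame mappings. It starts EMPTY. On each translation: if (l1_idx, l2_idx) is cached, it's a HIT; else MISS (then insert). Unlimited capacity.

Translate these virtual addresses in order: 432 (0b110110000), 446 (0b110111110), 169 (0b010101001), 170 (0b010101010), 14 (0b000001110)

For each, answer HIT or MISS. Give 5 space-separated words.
vaddr=432: (3,3) not in TLB -> MISS, insert
vaddr=446: (3,3) in TLB -> HIT
vaddr=169: (1,2) not in TLB -> MISS, insert
vaddr=170: (1,2) in TLB -> HIT
vaddr=14: (0,0) not in TLB -> MISS, insert

Answer: MISS HIT MISS HIT MISS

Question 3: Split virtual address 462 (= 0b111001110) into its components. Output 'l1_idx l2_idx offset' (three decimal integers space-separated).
Answer: 3 4 14

Derivation:
vaddr = 462 = 0b111001110
  top 2 bits -> l1_idx = 3
  next 3 bits -> l2_idx = 4
  bottom 4 bits -> offset = 14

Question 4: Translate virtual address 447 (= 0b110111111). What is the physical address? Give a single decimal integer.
Answer: 383

Derivation:
vaddr = 447 = 0b110111111
Split: l1_idx=3, l2_idx=3, offset=15
L1[3] = 0
L2[0][3] = 23
paddr = 23 * 16 + 15 = 383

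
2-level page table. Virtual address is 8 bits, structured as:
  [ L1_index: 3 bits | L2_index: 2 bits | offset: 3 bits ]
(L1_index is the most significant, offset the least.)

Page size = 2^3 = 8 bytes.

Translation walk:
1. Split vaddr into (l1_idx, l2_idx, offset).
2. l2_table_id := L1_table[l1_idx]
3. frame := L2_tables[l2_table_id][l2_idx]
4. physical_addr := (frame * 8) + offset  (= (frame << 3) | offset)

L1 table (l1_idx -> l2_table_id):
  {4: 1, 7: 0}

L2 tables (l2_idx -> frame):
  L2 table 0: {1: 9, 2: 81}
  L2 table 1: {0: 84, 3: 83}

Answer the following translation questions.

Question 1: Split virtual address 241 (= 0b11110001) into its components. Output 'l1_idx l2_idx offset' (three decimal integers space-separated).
vaddr = 241 = 0b11110001
  top 3 bits -> l1_idx = 7
  next 2 bits -> l2_idx = 2
  bottom 3 bits -> offset = 1

Answer: 7 2 1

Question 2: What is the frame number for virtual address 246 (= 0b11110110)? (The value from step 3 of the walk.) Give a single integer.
vaddr = 246: l1_idx=7, l2_idx=2
L1[7] = 0; L2[0][2] = 81

Answer: 81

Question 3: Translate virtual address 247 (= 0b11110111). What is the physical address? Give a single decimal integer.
vaddr = 247 = 0b11110111
Split: l1_idx=7, l2_idx=2, offset=7
L1[7] = 0
L2[0][2] = 81
paddr = 81 * 8 + 7 = 655

Answer: 655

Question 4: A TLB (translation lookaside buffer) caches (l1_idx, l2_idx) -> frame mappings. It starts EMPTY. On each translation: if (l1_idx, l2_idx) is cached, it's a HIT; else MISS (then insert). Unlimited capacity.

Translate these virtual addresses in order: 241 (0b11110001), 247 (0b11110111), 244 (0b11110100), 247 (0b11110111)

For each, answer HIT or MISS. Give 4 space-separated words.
vaddr=241: (7,2) not in TLB -> MISS, insert
vaddr=247: (7,2) in TLB -> HIT
vaddr=244: (7,2) in TLB -> HIT
vaddr=247: (7,2) in TLB -> HIT

Answer: MISS HIT HIT HIT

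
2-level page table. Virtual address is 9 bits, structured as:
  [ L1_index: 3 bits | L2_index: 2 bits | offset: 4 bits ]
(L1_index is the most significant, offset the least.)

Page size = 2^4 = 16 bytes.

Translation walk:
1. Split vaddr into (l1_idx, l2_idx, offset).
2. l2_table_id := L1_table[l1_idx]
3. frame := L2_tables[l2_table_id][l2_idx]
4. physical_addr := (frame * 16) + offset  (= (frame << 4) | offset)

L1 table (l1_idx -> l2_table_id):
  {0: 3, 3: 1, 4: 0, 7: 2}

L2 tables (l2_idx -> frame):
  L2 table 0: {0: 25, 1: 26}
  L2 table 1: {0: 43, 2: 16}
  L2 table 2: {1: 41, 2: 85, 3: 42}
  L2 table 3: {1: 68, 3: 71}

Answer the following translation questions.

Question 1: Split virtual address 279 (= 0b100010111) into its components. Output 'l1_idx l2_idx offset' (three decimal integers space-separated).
vaddr = 279 = 0b100010111
  top 3 bits -> l1_idx = 4
  next 2 bits -> l2_idx = 1
  bottom 4 bits -> offset = 7

Answer: 4 1 7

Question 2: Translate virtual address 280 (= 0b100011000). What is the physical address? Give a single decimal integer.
Answer: 424

Derivation:
vaddr = 280 = 0b100011000
Split: l1_idx=4, l2_idx=1, offset=8
L1[4] = 0
L2[0][1] = 26
paddr = 26 * 16 + 8 = 424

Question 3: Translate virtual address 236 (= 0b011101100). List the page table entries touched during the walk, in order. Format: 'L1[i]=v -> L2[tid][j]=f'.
vaddr = 236 = 0b011101100
Split: l1_idx=3, l2_idx=2, offset=12

Answer: L1[3]=1 -> L2[1][2]=16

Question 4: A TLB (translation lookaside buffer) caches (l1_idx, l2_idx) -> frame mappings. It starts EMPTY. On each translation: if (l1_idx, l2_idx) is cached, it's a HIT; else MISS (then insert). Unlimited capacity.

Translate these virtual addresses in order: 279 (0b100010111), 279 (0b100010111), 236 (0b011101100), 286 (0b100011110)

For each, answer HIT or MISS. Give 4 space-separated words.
vaddr=279: (4,1) not in TLB -> MISS, insert
vaddr=279: (4,1) in TLB -> HIT
vaddr=236: (3,2) not in TLB -> MISS, insert
vaddr=286: (4,1) in TLB -> HIT

Answer: MISS HIT MISS HIT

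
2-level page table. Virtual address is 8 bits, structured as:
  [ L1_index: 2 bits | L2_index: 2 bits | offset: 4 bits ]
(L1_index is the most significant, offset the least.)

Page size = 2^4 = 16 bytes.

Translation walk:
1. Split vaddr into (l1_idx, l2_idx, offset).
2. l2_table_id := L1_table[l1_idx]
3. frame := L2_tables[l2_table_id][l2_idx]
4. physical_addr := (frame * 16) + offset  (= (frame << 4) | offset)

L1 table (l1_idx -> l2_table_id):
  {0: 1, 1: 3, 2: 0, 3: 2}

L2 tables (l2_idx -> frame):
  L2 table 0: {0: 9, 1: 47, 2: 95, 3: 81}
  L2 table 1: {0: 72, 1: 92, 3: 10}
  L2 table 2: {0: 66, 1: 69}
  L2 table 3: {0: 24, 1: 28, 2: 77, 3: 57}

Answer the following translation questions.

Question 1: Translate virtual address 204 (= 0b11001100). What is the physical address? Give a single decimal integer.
Answer: 1068

Derivation:
vaddr = 204 = 0b11001100
Split: l1_idx=3, l2_idx=0, offset=12
L1[3] = 2
L2[2][0] = 66
paddr = 66 * 16 + 12 = 1068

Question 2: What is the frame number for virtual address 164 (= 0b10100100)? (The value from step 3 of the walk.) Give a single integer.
Answer: 95

Derivation:
vaddr = 164: l1_idx=2, l2_idx=2
L1[2] = 0; L2[0][2] = 95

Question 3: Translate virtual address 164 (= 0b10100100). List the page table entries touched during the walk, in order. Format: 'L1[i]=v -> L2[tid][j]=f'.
vaddr = 164 = 0b10100100
Split: l1_idx=2, l2_idx=2, offset=4

Answer: L1[2]=0 -> L2[0][2]=95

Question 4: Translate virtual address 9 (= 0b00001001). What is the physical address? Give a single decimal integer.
vaddr = 9 = 0b00001001
Split: l1_idx=0, l2_idx=0, offset=9
L1[0] = 1
L2[1][0] = 72
paddr = 72 * 16 + 9 = 1161

Answer: 1161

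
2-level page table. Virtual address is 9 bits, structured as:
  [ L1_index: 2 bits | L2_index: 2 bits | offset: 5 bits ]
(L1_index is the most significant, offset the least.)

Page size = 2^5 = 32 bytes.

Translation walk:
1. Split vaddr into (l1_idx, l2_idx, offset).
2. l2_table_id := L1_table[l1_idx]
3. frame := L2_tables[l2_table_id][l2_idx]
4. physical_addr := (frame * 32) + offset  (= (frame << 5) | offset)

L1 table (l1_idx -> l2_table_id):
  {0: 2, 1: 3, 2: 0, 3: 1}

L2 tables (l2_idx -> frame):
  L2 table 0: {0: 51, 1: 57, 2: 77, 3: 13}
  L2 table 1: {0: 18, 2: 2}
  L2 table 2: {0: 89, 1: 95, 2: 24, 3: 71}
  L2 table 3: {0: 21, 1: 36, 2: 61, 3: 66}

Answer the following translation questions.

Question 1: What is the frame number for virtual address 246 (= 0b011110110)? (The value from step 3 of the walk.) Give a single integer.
vaddr = 246: l1_idx=1, l2_idx=3
L1[1] = 3; L2[3][3] = 66

Answer: 66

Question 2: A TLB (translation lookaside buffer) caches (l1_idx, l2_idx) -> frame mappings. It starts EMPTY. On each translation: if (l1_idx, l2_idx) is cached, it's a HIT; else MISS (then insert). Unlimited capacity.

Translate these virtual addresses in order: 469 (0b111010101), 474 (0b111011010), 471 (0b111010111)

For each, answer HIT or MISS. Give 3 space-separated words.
vaddr=469: (3,2) not in TLB -> MISS, insert
vaddr=474: (3,2) in TLB -> HIT
vaddr=471: (3,2) in TLB -> HIT

Answer: MISS HIT HIT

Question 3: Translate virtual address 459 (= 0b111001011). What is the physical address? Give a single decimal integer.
Answer: 75

Derivation:
vaddr = 459 = 0b111001011
Split: l1_idx=3, l2_idx=2, offset=11
L1[3] = 1
L2[1][2] = 2
paddr = 2 * 32 + 11 = 75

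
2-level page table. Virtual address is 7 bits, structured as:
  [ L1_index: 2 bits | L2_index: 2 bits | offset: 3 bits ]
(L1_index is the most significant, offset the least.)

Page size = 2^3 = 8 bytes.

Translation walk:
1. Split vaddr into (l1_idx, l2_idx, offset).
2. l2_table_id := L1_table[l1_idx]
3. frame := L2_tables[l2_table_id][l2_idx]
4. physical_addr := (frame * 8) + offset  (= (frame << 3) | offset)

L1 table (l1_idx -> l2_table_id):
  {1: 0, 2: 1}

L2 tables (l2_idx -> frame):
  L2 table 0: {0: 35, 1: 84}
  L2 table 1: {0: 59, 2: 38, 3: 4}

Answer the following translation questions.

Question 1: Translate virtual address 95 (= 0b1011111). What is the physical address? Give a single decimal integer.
vaddr = 95 = 0b1011111
Split: l1_idx=2, l2_idx=3, offset=7
L1[2] = 1
L2[1][3] = 4
paddr = 4 * 8 + 7 = 39

Answer: 39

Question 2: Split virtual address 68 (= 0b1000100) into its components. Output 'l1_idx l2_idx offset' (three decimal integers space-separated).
Answer: 2 0 4

Derivation:
vaddr = 68 = 0b1000100
  top 2 bits -> l1_idx = 2
  next 2 bits -> l2_idx = 0
  bottom 3 bits -> offset = 4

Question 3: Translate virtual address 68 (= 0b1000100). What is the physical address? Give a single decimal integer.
vaddr = 68 = 0b1000100
Split: l1_idx=2, l2_idx=0, offset=4
L1[2] = 1
L2[1][0] = 59
paddr = 59 * 8 + 4 = 476

Answer: 476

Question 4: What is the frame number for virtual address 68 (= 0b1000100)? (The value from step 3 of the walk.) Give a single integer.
vaddr = 68: l1_idx=2, l2_idx=0
L1[2] = 1; L2[1][0] = 59

Answer: 59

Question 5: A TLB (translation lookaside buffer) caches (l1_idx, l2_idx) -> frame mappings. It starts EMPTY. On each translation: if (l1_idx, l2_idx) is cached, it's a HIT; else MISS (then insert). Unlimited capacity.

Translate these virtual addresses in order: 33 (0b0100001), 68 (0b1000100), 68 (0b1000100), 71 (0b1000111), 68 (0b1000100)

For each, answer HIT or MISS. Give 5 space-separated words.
vaddr=33: (1,0) not in TLB -> MISS, insert
vaddr=68: (2,0) not in TLB -> MISS, insert
vaddr=68: (2,0) in TLB -> HIT
vaddr=71: (2,0) in TLB -> HIT
vaddr=68: (2,0) in TLB -> HIT

Answer: MISS MISS HIT HIT HIT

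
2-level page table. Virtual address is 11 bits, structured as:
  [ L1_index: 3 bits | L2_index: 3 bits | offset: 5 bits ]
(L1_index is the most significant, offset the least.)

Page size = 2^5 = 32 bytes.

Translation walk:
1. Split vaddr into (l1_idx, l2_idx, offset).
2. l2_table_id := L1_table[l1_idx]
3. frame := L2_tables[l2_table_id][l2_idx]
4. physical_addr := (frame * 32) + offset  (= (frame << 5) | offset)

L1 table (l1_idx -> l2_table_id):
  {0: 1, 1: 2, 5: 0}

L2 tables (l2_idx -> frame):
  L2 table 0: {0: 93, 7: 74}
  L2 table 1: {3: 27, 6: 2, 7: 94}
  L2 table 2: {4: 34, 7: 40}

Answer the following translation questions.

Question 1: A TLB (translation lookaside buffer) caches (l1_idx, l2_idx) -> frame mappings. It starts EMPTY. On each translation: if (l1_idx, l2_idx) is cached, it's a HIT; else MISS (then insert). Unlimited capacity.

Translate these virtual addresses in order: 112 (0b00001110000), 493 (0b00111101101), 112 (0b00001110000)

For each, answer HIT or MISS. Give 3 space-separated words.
Answer: MISS MISS HIT

Derivation:
vaddr=112: (0,3) not in TLB -> MISS, insert
vaddr=493: (1,7) not in TLB -> MISS, insert
vaddr=112: (0,3) in TLB -> HIT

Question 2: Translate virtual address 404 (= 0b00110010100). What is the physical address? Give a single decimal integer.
Answer: 1108

Derivation:
vaddr = 404 = 0b00110010100
Split: l1_idx=1, l2_idx=4, offset=20
L1[1] = 2
L2[2][4] = 34
paddr = 34 * 32 + 20 = 1108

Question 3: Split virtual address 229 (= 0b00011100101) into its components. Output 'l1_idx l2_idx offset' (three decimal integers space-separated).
vaddr = 229 = 0b00011100101
  top 3 bits -> l1_idx = 0
  next 3 bits -> l2_idx = 7
  bottom 5 bits -> offset = 5

Answer: 0 7 5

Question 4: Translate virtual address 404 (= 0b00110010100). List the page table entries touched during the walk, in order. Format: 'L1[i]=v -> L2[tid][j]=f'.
vaddr = 404 = 0b00110010100
Split: l1_idx=1, l2_idx=4, offset=20

Answer: L1[1]=2 -> L2[2][4]=34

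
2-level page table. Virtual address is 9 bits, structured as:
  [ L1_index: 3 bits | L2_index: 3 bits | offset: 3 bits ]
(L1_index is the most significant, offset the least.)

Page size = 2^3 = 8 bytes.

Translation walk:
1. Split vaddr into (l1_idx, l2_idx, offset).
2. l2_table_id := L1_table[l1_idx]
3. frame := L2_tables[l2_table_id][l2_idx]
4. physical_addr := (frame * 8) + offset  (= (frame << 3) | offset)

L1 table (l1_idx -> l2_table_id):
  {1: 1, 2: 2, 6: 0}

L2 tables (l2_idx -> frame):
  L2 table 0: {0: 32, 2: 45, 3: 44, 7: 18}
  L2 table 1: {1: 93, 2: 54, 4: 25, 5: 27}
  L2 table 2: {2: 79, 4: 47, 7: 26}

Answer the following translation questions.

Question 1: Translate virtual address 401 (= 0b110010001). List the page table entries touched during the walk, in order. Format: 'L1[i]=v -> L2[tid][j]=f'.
Answer: L1[6]=0 -> L2[0][2]=45

Derivation:
vaddr = 401 = 0b110010001
Split: l1_idx=6, l2_idx=2, offset=1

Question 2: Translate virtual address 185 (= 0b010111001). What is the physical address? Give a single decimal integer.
Answer: 209

Derivation:
vaddr = 185 = 0b010111001
Split: l1_idx=2, l2_idx=7, offset=1
L1[2] = 2
L2[2][7] = 26
paddr = 26 * 8 + 1 = 209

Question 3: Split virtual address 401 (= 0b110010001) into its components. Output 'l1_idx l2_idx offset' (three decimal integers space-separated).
Answer: 6 2 1

Derivation:
vaddr = 401 = 0b110010001
  top 3 bits -> l1_idx = 6
  next 3 bits -> l2_idx = 2
  bottom 3 bits -> offset = 1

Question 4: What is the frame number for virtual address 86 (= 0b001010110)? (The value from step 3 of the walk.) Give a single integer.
vaddr = 86: l1_idx=1, l2_idx=2
L1[1] = 1; L2[1][2] = 54

Answer: 54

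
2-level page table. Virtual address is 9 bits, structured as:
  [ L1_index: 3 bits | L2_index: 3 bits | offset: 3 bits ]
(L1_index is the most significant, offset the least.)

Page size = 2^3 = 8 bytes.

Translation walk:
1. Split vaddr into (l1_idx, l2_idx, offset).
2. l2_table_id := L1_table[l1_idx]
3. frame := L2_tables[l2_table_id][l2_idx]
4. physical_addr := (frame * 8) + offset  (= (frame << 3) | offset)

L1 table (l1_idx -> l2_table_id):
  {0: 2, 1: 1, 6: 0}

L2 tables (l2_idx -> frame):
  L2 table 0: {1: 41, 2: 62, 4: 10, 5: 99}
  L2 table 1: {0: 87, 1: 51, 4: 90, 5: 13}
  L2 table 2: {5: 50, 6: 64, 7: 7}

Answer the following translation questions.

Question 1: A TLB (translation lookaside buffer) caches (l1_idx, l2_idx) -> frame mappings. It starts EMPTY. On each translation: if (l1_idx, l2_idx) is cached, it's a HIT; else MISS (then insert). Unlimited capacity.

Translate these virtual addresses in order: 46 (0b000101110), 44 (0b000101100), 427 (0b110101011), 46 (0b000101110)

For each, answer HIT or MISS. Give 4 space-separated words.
vaddr=46: (0,5) not in TLB -> MISS, insert
vaddr=44: (0,5) in TLB -> HIT
vaddr=427: (6,5) not in TLB -> MISS, insert
vaddr=46: (0,5) in TLB -> HIT

Answer: MISS HIT MISS HIT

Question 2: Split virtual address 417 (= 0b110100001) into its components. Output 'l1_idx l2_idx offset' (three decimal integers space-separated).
vaddr = 417 = 0b110100001
  top 3 bits -> l1_idx = 6
  next 3 bits -> l2_idx = 4
  bottom 3 bits -> offset = 1

Answer: 6 4 1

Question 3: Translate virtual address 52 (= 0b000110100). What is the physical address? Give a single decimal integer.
Answer: 516

Derivation:
vaddr = 52 = 0b000110100
Split: l1_idx=0, l2_idx=6, offset=4
L1[0] = 2
L2[2][6] = 64
paddr = 64 * 8 + 4 = 516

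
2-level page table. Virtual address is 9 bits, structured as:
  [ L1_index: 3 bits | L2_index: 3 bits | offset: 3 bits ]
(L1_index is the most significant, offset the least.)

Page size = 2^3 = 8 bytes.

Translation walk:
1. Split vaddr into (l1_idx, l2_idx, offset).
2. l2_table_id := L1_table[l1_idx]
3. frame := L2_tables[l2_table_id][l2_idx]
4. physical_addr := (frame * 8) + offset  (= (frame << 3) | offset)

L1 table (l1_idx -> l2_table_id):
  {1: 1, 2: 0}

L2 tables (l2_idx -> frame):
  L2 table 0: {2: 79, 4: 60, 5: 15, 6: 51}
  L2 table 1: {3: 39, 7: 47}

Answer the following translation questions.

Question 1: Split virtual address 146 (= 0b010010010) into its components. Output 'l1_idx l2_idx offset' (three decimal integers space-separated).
vaddr = 146 = 0b010010010
  top 3 bits -> l1_idx = 2
  next 3 bits -> l2_idx = 2
  bottom 3 bits -> offset = 2

Answer: 2 2 2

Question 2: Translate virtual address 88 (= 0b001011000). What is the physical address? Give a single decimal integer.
Answer: 312

Derivation:
vaddr = 88 = 0b001011000
Split: l1_idx=1, l2_idx=3, offset=0
L1[1] = 1
L2[1][3] = 39
paddr = 39 * 8 + 0 = 312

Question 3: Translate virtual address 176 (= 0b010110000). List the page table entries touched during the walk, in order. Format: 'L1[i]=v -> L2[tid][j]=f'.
vaddr = 176 = 0b010110000
Split: l1_idx=2, l2_idx=6, offset=0

Answer: L1[2]=0 -> L2[0][6]=51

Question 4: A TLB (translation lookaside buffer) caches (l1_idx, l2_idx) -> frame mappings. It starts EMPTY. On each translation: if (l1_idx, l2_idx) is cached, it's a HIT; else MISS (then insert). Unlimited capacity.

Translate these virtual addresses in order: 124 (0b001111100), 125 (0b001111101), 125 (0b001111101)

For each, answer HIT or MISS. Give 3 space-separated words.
vaddr=124: (1,7) not in TLB -> MISS, insert
vaddr=125: (1,7) in TLB -> HIT
vaddr=125: (1,7) in TLB -> HIT

Answer: MISS HIT HIT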